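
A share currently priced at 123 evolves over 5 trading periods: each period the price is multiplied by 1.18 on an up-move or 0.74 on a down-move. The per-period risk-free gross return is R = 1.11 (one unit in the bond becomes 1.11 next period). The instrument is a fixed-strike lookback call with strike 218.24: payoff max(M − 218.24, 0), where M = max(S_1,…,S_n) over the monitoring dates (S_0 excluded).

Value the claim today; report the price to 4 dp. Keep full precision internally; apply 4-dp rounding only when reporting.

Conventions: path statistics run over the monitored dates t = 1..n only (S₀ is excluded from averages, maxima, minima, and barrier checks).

Set p* = 0.8409 (from d < R < u); the path-dependent value is the discounted p*-expectation over all price paths.
Enumerate all 2^5 = 32 price paths (U = up ×1.18, D = down ×0.74); each path with k up-moves has probability p*^k·(1−p*)^(5−k).
DDDDD: M=91.0200, payoff=0.0000, prob=0.000102
UDDDD: M=145.1400, payoff=0.0000, prob=0.000539
DUDDD: M=107.4036, payoff=0.0000, prob=0.000539
UUDDD: M=171.2652, payoff=0.0000, prob=0.002847
DDUDD: M=91.0200, payoff=0.0000, prob=0.000539
UDUDD: M=145.1400, payoff=0.0000, prob=0.002847
DUUDD: M=126.7362, payoff=0.0000, prob=0.002847
UUUDD: M=202.0929, payoff=0.0000, prob=0.015050
DDDUD: M=91.0200, payoff=0.0000, prob=0.000539
UDDUD: M=145.1400, payoff=0.0000, prob=0.002847
DUDUD: M=107.4036, payoff=0.0000, prob=0.002847
UUDUD: M=171.2652, payoff=0.0000, prob=0.015050
DDUUD: M=93.7848, payoff=0.0000, prob=0.002847
UDUUD: M=149.5488, payoff=0.0000, prob=0.015050
DUUUD: M=149.5488, payoff=0.0000, prob=0.015050
UUUUD: M=238.4697, payoff=20.2297, prob=0.079550
DDDDU: M=91.0200, payoff=0.0000, prob=0.000539
UDDDU: M=145.1400, payoff=0.0000, prob=0.002847
DUDDU: M=107.4036, payoff=0.0000, prob=0.002847
UUDDU: M=171.2652, payoff=0.0000, prob=0.015050
DDUDU: M=91.0200, payoff=0.0000, prob=0.002847
UDUDU: M=145.1400, payoff=0.0000, prob=0.015050
DUUDU: M=126.7362, payoff=0.0000, prob=0.015050
UUUDU: M=202.0929, payoff=0.0000, prob=0.079550
DDDUU: M=91.0200, payoff=0.0000, prob=0.002847
UDDUU: M=145.1400, payoff=0.0000, prob=0.015050
DUDUU: M=110.6661, payoff=0.0000, prob=0.015050
UUDUU: M=176.4676, payoff=0.0000, prob=0.079550
DDUUU: M=110.6661, payoff=0.0000, prob=0.015050
UDUUU: M=176.4676, payoff=0.0000, prob=0.079550
DUUUU: M=176.4676, payoff=0.0000, prob=0.079550
UUUUU: M=281.3942, payoff=63.1542, prob=0.420480
Price = Σ prob·payoff / R^5 = 28.164348 / 1.685058 = 16.7142

price = 16.7142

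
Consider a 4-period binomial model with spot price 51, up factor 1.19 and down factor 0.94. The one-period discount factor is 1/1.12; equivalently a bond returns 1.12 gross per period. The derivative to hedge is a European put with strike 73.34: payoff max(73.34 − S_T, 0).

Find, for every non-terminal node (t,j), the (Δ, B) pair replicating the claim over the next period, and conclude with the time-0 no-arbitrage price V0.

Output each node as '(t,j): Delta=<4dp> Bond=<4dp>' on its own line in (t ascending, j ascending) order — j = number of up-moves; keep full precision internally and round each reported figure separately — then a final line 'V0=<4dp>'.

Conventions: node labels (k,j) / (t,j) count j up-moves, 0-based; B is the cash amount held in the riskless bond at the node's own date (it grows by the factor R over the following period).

(0,0): Delta=-0.3713 Bond=21.4638
(1,0): Delta=-0.7432 Bond=41.8707
(1,1): Delta=-0.2570 Bond=17.1051
(2,0): Delta=-1.0000 Bond=58.4662
(2,1): Delta=-0.6644 Bond=42.3954
(2,2): Delta=-0.1319 Bond=10.1208
(3,0): Delta=-1.0000 Bond=65.4821
(3,1): Delta=-1.0000 Bond=65.4821
(3,2): Delta=-0.5612 Bond=40.4831
(3,3): Delta=0.0000 Bond=0.0000
V0=2.5285

No-arbitrage ⇒ martingale measure with p* = (R−d)/(u−d) = 0.7200.
Payoffs at expiry: V(4,0)=33.5218, V(4,1)=22.9319, V(4,2)=9.5254, V(4,3)=0.0000, V(4,4)=0.0000
  t=3,j=0: stock 42.3598 → up 50.4081 (V=22.9319), down 39.8182 (V=33.5218). Price 23.1224; hedge Δ=-1.0000, bond B=65.4821.
  t=3,j=1: stock 53.6257 → up 63.8146 (V=9.5254), down 50.4081 (V=22.9319). Price 11.8565; hedge Δ=-1.0000, bond B=65.4821.
  t=3,j=2: stock 67.8878 → up 80.7865 (V=0.0000), down 63.8146 (V=9.5254). Price 2.3814; hedge Δ=-0.5612, bond B=40.4831.
  t=3,j=3: stock 85.9431 → up 102.2723 (V=0.0000), down 80.7865 (V=0.0000). Price 0.0000; hedge Δ=0.0000, bond B=0.0000.
  t=2,j=0: stock 45.0636 → up 53.6257 (V=11.8565), down 42.3598 (V=23.1224). Price 13.4026; hedge Δ=-1.0000, bond B=58.4662.
  t=2,j=1: stock 57.0486 → up 67.8878 (V=2.3814), down 53.6257 (V=11.8565). Price 4.4950; hedge Δ=-0.6644, bond B=42.3954.
  t=2,j=2: stock 72.2211 → up 85.9431 (V=0.0000), down 67.8878 (V=2.3814). Price 0.5953; hedge Δ=-0.1319, bond B=10.1208.
  t=1,j=0: stock 47.9400 → up 57.0486 (V=4.4950), down 45.0636 (V=13.4026). Price 6.2403; hedge Δ=-0.7432, bond B=41.8707.
  t=1,j=1: stock 60.6900 → up 72.2211 (V=0.5953), down 57.0486 (V=4.4950). Price 1.5065; hedge Δ=-0.2570, bond B=17.1051.
  t=0,j=0: stock 51.0000 → up 60.6900 (V=1.5065), down 47.9400 (V=6.2403). Price 2.5285; hedge Δ=-0.3713, bond B=21.4638.
Sanity check at the root: Δ(0,0)·S0 + B(0,0) reproduces V0 = 2.5285.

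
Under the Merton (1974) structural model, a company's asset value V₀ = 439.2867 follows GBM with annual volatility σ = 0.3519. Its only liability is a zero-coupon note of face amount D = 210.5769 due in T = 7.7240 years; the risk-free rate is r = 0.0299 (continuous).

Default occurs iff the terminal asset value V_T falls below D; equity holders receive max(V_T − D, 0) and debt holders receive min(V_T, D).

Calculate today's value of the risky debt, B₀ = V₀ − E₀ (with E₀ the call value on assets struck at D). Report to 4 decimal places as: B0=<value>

Equity is a call on the firm's assets struck at D = 210.5769:
d₁ = [ln(V₀/D) + (r + σ²/2)T] / (σ√T)
   = [ln(439.2867/210.5769) + (0.0299 + 0.5·0.3519²)·7.7240] / (0.3519·√7.7240)
   = [0.735301 + 0.709193] / 0.978003 = 1.476983
d₂ = d₁ − σ√T = 1.476983 − 0.978003 = 0.498979
N(d₁) = 0.930160,  N(d₂) = 0.691103,  e^(−rT) = 0.793781
E₀ = V₀·N(d₁) − D·e^(−rT)·N(d₂)
   = 439.2867·0.930160 − 210.5769·0.793781·0.691103 = 293.087641
B₀ = V₀ − E₀ = 439.2867 − 293.087641 = 146.199059

B0=146.1991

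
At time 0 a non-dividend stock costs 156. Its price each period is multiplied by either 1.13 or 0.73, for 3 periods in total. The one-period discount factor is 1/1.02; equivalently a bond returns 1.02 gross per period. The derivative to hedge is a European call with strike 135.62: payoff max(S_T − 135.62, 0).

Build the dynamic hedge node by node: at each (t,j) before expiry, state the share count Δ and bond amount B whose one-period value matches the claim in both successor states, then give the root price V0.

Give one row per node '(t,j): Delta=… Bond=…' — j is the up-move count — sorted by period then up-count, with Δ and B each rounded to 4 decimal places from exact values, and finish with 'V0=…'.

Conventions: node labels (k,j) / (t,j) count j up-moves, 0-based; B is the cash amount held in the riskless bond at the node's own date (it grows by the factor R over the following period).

(0,0): Delta=0.7053 Bond=-73.8895
(1,0): Delta=0.1528 Bond=-12.4547
(1,1): Delta=0.8406 Bond=-99.2306
(2,0): Delta=0.0000 Bond=0.0000
(2,1): Delta=0.1903 Bond=-17.5225
(2,2): Delta=1.0000 Bond=-132.9608
V0=36.1311

Risk-neutral probability p* = (R−d)/(u−d) = (1.02−0.73)/(1.13−0.73) = 0.7250.
Payoffs at expiry: V(3,0)=0.0000, V(3,1)=0.0000, V(3,2)=9.7934, V(3,3)=89.4719
Node (2,0) S=83.1324: V=(p*·0.0000+(1−p*)·0.0000)/1.02=0.0000; Δ=(0.0000−0.0000)/(93.9396−60.6867)=0.0000; B=V−Δ·S=0.0000
Node (2,1) S=128.6844: V=(p*·9.7934+(1−p*)·0.0000)/1.02=6.9610; Δ=(9.7934−0.0000)/(145.4134−93.9396)=0.1903; B=V−Δ·S=-17.5225
Node (2,2) S=199.1964: V=(p*·89.4719+(1−p*)·9.7934)/1.02=66.2356; Δ=(89.4719−9.7934)/(225.0919−145.4134)=1.0000; B=V−Δ·S=-132.9608
Node (1,0) S=113.8800: V=(p*·6.9610+(1−p*)·0.0000)/1.02=4.9478; Δ=(6.9610−0.0000)/(128.6844−83.1324)=0.1528; B=V−Δ·S=-12.4547
Node (1,1) S=176.2800: V=(p*·66.2356+(1−p*)·6.9610)/1.02=48.9560; Δ=(66.2356−6.9610)/(199.1964−128.6844)=0.8406; B=V−Δ·S=-99.2306
Node (0,0) S=156.0000: V=(p*·48.9560+(1−p*)·4.9478)/1.02=36.1311; Δ=(48.9560−4.9478)/(176.2800−113.8800)=0.7053; B=V−Δ·S=-73.8895
Sanity check at the root: Δ(0,0)·S0 + B(0,0) reproduces V0 = 36.1311.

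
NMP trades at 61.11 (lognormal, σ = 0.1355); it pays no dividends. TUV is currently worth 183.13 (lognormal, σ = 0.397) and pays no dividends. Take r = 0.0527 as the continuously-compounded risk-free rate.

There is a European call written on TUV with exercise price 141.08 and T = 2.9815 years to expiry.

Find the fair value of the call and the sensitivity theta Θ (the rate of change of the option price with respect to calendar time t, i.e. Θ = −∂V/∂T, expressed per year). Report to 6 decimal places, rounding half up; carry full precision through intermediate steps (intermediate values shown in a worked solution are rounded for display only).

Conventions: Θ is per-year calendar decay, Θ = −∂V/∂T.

price = 78.945925
Θ = -9.181589

σ√T = 0.397·√2.9815 = 0.685501
d₁ = (ln(S/K) + (r+σ²/2)T) / (σ√T) = (ln(183.13/141.08) + (0.0527+0.397²/2)·2.9815) / 0.685501 = (0.260869 + 0.392081) / 0.685501 = 0.952515
d₂ = d₁ − σ√T = 0.952515 − 0.685501 = 0.267014
e^{−rT} = 0.854597
N(d₁) = 0.829582,  N(d₂) = 0.605271
Call price V = S·N(d₁) − K·e^{−rT}·N(d₂) = 151.921373 − 72.975448 = 78.945925
φ(d₁) = (1/√(2π))·e^{−d₁²/2} = 0.253452
Θ = −S·φ(d₁)·σ/(2√T) − r·K·e^{−rT}·N(d₂) = −5.335783 − 3.845806 = -9.181589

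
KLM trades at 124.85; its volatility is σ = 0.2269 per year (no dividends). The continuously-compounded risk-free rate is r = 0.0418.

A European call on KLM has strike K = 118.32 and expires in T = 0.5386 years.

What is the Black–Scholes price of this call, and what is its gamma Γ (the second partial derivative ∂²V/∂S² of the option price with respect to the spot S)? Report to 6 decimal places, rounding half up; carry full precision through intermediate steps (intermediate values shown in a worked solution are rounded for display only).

σ√T = 0.2269·√0.5386 = 0.166520
d₁ = (ln(S/K) + (r+σ²/2)T) / (σ√T) = (ln(124.85/118.32) + (0.0418+0.2269²/2)·0.5386) / 0.166520 = (0.053720 + 0.036378) / 0.166520 = 0.541064
d₂ = d₁ − σ√T = 0.541064 − 0.166520 = 0.374543
e^{−rT} = 0.977738
N(d₁) = 0.705768,  N(d₂) = 0.646000
Call price V = S·N(d₁) − K·e^{−rT}·N(d₂) = 88.115161 − 74.733129 = 13.382033
φ(d₁) = (1/√(2π))·e^{−d₁²/2} = 0.344620
Γ = φ(d₁) / (S·σ·√T) = 0.016576

price = 13.382033
Γ = 0.016576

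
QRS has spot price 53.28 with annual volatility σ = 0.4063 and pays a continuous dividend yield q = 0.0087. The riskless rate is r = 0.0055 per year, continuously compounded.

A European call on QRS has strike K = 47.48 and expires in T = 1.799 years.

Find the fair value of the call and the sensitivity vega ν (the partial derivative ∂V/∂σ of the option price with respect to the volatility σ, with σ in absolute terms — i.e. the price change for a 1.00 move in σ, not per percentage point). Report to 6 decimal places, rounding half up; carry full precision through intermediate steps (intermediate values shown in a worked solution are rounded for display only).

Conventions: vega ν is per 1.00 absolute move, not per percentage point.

σ√T = 0.4063·√1.799 = 0.544957
d₁ = (ln(S/K) + (r−q+σ²/2)T) / (σ√T) = (ln(53.28/47.48) + (0.0055−0.0087+0.4063²/2)·1.799) / 0.544957 = (0.115252 + 0.142732) / 0.544957 = 0.473404
d₂ = d₁ − σ√T = 0.473404 − 0.544957 = -0.071553
e^{−rT} = 0.990154
e^{−qT} = 0.984471
N(d₁) = 0.682037,  N(d₂) = 0.471479
Call price V = S·e^{−qT}·N(d₁) − K·e^{−rT}·N(d₂) = 35.774631 − 22.165403 = 13.609228
φ(d₁) = (1/√(2π))·e^{−d₁²/2} = 0.356652
ν = S·e^{−qT}·φ(d₁)·√T = 25.091548

price = 13.609228
ν = 25.091548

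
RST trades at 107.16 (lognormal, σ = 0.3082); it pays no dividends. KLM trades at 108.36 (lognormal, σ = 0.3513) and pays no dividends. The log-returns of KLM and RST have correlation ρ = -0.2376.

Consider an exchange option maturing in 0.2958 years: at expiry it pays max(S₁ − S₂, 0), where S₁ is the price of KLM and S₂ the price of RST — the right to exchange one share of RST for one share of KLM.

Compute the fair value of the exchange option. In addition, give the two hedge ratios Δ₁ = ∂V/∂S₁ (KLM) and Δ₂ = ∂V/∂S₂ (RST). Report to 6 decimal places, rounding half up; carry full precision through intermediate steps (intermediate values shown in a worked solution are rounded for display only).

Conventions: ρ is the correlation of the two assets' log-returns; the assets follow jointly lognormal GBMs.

exchange price = 12.714896
Δ1 = 0.571690
Δ2 = -0.459439

σ_eff = √(σ₁² + σ₂² − 2ρσ₁σ₂) = √(0.3513² + 0.3082² − 2·-0.2376·0.3513·0.3082) = 0.519470
d₁ = (ln(S₁/S₂) + (q₂ − q₁ + σ_eff²/2)T) / (σ_eff√T) = (ln(108.36/107.16) + (0.0 − 0.0 + 0.134925)·0.2958) / 0.282527 = 0.180679
d₂ = d₁ − σ_eff√T = 0.180679 − 0.282527 = -0.101848
N(d₁) = 0.571690,  N(d₂) = 0.459439
V = S₁·e^{−q₁T}·N(d₁) − S₂·e^{−q₂T}·N(d₂) = 61.948354 − 49.233458 = 12.714896
Key observation: pricing in RST-units makes this a unit-strike call on the ratio S₁/S₂ — the risk-free rate cancels and cannot affect the value.
Δ₁ = e^{−q₁T}·N(d₁) = 0.571690;  Δ₂ = −e^{−q₂T}·N(d₂) = -0.459439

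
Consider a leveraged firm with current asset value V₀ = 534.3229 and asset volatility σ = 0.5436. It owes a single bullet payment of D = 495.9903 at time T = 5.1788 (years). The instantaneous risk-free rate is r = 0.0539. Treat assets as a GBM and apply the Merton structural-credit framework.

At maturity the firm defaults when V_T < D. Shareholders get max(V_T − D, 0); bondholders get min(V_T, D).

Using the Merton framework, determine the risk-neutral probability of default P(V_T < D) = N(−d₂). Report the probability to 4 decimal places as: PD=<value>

Equity is a call on the firm's assets struck at D = 495.9903:
d₁ = [ln(V₀/D) + (r + σ²/2)T] / (σ√T)
   = [ln(534.3229/495.9903) + (0.0539 + 0.5·0.5436²)·5.1788] / (0.5436·√5.1788)
   = [0.074444 + 1.044308] / 1.237069 = 0.904356
d₂ = d₁ − σ√T = 0.904356 − 1.237069 = -0.332713
risk-neutral PD = N(−d₂) = N(0.332713) = 0.630324

PD=0.6303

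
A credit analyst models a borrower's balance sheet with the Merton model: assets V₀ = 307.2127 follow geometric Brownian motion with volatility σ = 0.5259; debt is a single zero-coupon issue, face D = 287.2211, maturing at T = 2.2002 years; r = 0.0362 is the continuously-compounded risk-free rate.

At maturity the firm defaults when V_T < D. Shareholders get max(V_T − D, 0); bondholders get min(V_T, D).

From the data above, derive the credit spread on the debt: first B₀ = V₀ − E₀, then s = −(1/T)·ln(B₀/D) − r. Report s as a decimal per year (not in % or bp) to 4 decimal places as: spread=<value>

spread=0.1331

With assets at 307.2127 and a single debt payment of 287.2211 at 2.2002 years:
d₁ = [ln(V₀/D) + (r + σ²/2)T] / (σ√T)
   = [ln(307.2127/287.2211) + (0.0362 + 0.5·0.5259²)·2.2002] / (0.5259·√2.2002)
   = [0.067288 + 0.383903] / 0.780071 = 0.578397
d₂ = d₁ − σ√T = 0.578397 − 0.780071 = -0.201674
N(d₁) = 0.718502,  N(d₂) = 0.420086,  e^(−rT) = 0.923442
E₀ = V₀·N(d₁) − D·e^(−rT)·N(d₂)
   = 307.2127·0.718502 − 287.2211·0.923442·0.420086 = 109.312731
B₀ = V₀ − E₀ = 307.2127 − 109.312731 = 197.899969
spread = −(1/T)·ln(B₀/D) − r = −(1/2.2002)·ln(197.899969/287.2211) − 0.0362 = 0.13309852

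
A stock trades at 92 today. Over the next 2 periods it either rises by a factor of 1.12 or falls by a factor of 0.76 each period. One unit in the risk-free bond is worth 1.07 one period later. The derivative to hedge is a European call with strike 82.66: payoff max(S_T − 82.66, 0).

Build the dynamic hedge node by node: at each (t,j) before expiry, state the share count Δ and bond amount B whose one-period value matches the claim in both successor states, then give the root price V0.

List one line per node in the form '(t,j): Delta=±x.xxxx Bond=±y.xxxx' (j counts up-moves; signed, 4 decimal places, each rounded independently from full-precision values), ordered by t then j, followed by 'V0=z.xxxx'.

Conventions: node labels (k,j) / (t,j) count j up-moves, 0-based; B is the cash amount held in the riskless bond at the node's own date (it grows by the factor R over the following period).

Risk-neutral probability p* = (R−d)/(u−d) = (1.07−0.76)/(1.12−0.76) = 0.8611.
Expiry values: V(2,0)=0.0000, V(2,1)=0.0000, V(2,2)=32.7448
(1,0): S=69.9200. Δ = (V_up−V_dn)/(S_up−S_dn) = (0.0000−0.0000)/(78.3104−53.1392) = 0.0000. V = [p*·0.0000 + (1−p*)·0.0000]/1.07 = 0.0000. B = V − Δ·S = 0.0000.
(1,1): S=103.0400. Δ = (V_up−V_dn)/(S_up−S_dn) = (32.7448−0.0000)/(115.4048−78.3104) = 0.8827. V = [p*·32.7448 + (1−p*)·0.0000]/1.07 = 26.3523. B = V − Δ·S = -64.6055.
(0,0): S=92.0000. Δ = (V_up−V_dn)/(S_up−S_dn) = (26.3523−0.0000)/(103.0400−69.9200) = 0.7957. V = [p*·26.3523 + (1−p*)·0.0000]/1.07 = 21.2077. B = V − Δ·S = -51.9930.
As a check, the time-0 holding Δ(0,0)·S0 + B(0,0) comes to 21.2077 — exactly V0.

(0,0): Delta=0.7957 Bond=-51.9930
(1,0): Delta=0.0000 Bond=0.0000
(1,1): Delta=0.8827 Bond=-64.6055
V0=21.2077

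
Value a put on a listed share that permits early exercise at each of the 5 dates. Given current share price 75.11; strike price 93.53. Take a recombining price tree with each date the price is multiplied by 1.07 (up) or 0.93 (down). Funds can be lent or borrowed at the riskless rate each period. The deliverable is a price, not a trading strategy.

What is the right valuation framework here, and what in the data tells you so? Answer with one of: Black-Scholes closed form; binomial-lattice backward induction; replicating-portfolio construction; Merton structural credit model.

framework: binomial-lattice backward induction

Key observation: the exercise right at every one of the 5 steps is what matters: each node needs max(93.53 − S, continuation), which only the stepwise tree valuation starting from spot 75.11 delivers.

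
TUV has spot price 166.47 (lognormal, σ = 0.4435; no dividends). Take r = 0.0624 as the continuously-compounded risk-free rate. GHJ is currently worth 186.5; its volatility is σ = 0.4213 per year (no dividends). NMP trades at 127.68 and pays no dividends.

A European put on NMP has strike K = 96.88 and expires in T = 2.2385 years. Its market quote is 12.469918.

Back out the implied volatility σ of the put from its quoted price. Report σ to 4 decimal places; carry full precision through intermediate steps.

At σ = 0.4781 the Black–Scholes value reproduces the quote:
σ√T = 0.4781·√2.2385 = 0.715315
d₁ = (ln(S/K) + (r+σ²/2)T) / (σ√T) = (ln(127.68/96.88) + (0.0624+0.4781²/2)·2.2385) / 0.715315 = (0.276054 + 0.395520) / 0.715315 = 0.938851
d₂ = d₁ − σ√T = 0.938851 − 0.715315 = 0.223536
e^{−rT} = 0.869634
N(−d₁) = 0.173904,  N(−d₂) = 0.411559
V = K·e^{−rT}·N(−d₂) − S·N(−d₁) = 34.673932 − 22.204014 = 12.469918 (matching the quote); vega is positive throughout, so no other σ reproduces this price

sigma = 0.4781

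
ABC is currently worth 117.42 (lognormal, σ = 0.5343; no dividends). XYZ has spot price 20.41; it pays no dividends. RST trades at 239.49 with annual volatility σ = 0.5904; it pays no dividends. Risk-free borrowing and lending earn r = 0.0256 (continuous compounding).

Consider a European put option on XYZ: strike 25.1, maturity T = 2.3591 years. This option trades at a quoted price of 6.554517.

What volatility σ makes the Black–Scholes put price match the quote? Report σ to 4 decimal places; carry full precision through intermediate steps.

At σ = 0.3589 the Black–Scholes value reproduces the quote:
σ√T = 0.3589·√2.3591 = 0.551248
d₁ = (ln(S/K) + (r+σ²/2)T) / (σ√T) = (ln(20.41/25.1) + (0.0256+0.3589²/2)·2.3591) / 0.551248 = (-0.206843 + 0.212330) / 0.551248 = 0.009954
d₂ = d₁ − σ√T = 0.009954 − 0.551248 = -0.541294
e^{−rT} = 0.941395
N(−d₁) = 0.496029,  N(−d₂) = 0.705847
V = K·e^{−rT}·N(−d₂) − S·N(−d₁) = 16.678471 − 10.123954 = 6.554517 (equal to the quote); since ∂V/∂σ > 0 for all σ, the implied volatility is unique

sigma = 0.3589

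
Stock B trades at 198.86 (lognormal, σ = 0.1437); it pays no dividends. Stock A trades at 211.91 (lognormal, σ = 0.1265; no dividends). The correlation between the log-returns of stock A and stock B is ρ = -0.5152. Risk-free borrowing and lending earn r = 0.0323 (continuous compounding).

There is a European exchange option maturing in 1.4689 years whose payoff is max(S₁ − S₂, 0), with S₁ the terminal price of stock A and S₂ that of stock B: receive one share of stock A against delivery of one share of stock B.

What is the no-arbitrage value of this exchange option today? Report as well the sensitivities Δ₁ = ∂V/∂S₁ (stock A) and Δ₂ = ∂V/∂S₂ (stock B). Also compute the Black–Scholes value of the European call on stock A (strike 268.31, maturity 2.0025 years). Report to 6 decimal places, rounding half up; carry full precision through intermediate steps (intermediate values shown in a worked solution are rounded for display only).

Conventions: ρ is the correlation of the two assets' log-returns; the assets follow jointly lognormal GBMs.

exchange price = 30.387988
Δ1 = 0.642615
Δ2 = -0.531975
price(stock A call K=268.31) = 3.725538

σ_eff = √(σ₁² + σ₂² − 2ρσ₁σ₂) = √(0.1265² + 0.1437² − 2·-0.5152·0.1265·0.1437) = 0.235335
d₁ = (ln(S₁/S₂) + (q₂ − q₁ + σ_eff²/2)T) / (σ_eff√T) = (ln(211.91/198.86) + (0.0 − 0.0 + 0.027691)·1.4689) / 0.285222 = 0.365457
d₂ = d₁ − σ_eff√T = 0.365457 − 0.285222 = 0.080235
N(d₁) = 0.642615,  N(d₂) = 0.531975
V = S₁·e^{−q₁T}·N(d₁) − S₂·e^{−q₂T}·N(d₂) = 136.176520 − 105.788532 = 30.387988
Δ₁ = e^{−q₁T}·N(d₁) = 0.642615;  Δ₂ = −e^{−q₂T}·N(d₂) = -0.531975
[vanilla: stock A call K=268.31]
σ√T = 0.1265·√2.0025 = 0.179010
d₁ = (ln(S/K) + (r+σ²/2)T) / (σ√T) = (ln(211.91/268.31) + (0.0323+0.1265²/2)·2.0025) / 0.179010 = (-0.235981 + 0.080703) / 0.179010 = -0.867429
d₂ = d₁ − σ√T = -0.867429 − 0.179010 = -1.046439
e^{−rT} = 0.937367
N(d₁) = 0.192853,  N(d₂) = 0.147679
price = S·N(d₁) − K·e^{−rT}·N(d₂) = 40.867558 − 37.142019 = 3.725538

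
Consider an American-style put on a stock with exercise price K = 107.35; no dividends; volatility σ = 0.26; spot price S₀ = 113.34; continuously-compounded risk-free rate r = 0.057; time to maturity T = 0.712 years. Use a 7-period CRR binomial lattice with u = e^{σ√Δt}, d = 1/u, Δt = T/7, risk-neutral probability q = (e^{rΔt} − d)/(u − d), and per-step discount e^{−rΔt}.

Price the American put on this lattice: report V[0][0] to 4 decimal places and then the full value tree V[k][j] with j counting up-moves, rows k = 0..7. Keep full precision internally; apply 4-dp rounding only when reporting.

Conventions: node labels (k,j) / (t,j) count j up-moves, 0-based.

Δt=0.10171  u=1.08646  d=0.92042  q=0.51430  discount=0.99422
step 7 (expiry): payoffs max(K−S,0) = 43.9195 32.4774 18.9715 3.0292 0.0000 0.0000 0.0000 0.0000
k=6: (k=6,j=0): S=68.9145, K−S=38.4355, hold=37.8149 ⇒ V=38.4355 exercise | (k=6,j=1): S=81.3457, K−S=26.0043, hold=25.3837 ⇒ V=26.0043 exercise | (k=6,j=2): S=96.0194, K−S=11.3306, hold=10.7100 ⇒ V=11.3306 exercise | (k=6,j=3): S=113.3400, K−S=0.0000, hold=1.4627 ⇒ V=1.4627 continue | (k=6,j=4): S=133.7850, K−S=0.0000, hold=0.0000 ⇒ V=0.0000 continue | (k=6,j=5): S=157.9180, K−S=0.0000, hold=0.0000 ⇒ V=0.0000 continue | (k=6,j=6): S=186.4043, K−S=0.0000, hold=0.0000 ⇒ V=0.0000 continue
k=5: (k=5,j=0): S=74.8726, K−S=32.4774, hold=31.8569 ⇒ V=32.4774 exercise | (k=5,j=1): S=88.3785, K−S=18.9715, hold=18.3509 ⇒ V=18.9715 exercise | (k=5,j=2): S=104.3208, K−S=3.0292, hold=6.2194 ⇒ V=6.2194 continue | (k=5,j=3): S=123.1389, K−S=0.0000, hold=0.7063 ⇒ V=0.7063 continue | (k=5,j=4): S=145.3515, K−S=0.0000, hold=0.0000 ⇒ V=0.0000 continue | (k=5,j=5): S=171.5710, K−S=0.0000, hold=0.0000 ⇒ V=0.0000 continue
k=4: (k=4,j=0): S=81.3457, K−S=26.0043, hold=25.3837 ⇒ V=26.0043 exercise | (k=4,j=1): S=96.0194, K−S=11.3306, hold=12.3413 ⇒ V=12.3413 continue | (k=4,j=2): S=113.3400, K−S=0.0000, hold=3.3645 ⇒ V=3.3645 continue | (k=4,j=3): S=133.7850, K−S=0.0000, hold=0.3411 ⇒ V=0.3411 continue | (k=4,j=4): S=157.9180, K−S=0.0000, hold=0.0000 ⇒ V=0.0000 continue
k=3: (k=3,j=0): S=88.3785, K−S=18.9715, hold=18.8677 ⇒ V=18.9715 exercise | (k=3,j=1): S=104.3208, K−S=3.0292, hold=7.6798 ⇒ V=7.6798 continue | (k=3,j=2): S=123.1389, K−S=0.0000, hold=1.7991 ⇒ V=1.7991 continue | (k=3,j=3): S=145.3515, K−S=0.0000, hold=0.1647 ⇒ V=0.1647 continue
k=2: (k=2,j=0): S=96.0194, K−S=11.3306, hold=13.0880 ⇒ V=13.0880 continue | (k=2,j=1): S=113.3400, K−S=0.0000, hold=4.6284 ⇒ V=4.6284 continue | (k=2,j=2): S=133.7850, K−S=0.0000, hold=0.9530 ⇒ V=0.9530 continue
k=1: (k=1,j=0): S=104.3208, K−S=3.0292, hold=8.6867 ⇒ V=8.6867 continue | (k=1,j=1): S=123.1389, K−S=0.0000, hold=2.7223 ⇒ V=2.7223 continue
k=0: (k=0,j=0): S=113.3400, K−S=0.0000, hold=5.5867 ⇒ V=5.5867 continue

price = 5.5867
tree:
5.5867
8.6867 2.7223
13.0880 4.6284 0.9530
18.9715 7.6798 1.7991 0.1647
26.0043 12.3413 3.3645 0.3411 0.0000
32.4774 18.9715 6.2194 0.7063 0.0000 0.0000
38.4355 26.0043 11.3306 1.4627 0.0000 0.0000 0.0000
43.9195 32.4774 18.9715 3.0292 0.0000 0.0000 0.0000 0.0000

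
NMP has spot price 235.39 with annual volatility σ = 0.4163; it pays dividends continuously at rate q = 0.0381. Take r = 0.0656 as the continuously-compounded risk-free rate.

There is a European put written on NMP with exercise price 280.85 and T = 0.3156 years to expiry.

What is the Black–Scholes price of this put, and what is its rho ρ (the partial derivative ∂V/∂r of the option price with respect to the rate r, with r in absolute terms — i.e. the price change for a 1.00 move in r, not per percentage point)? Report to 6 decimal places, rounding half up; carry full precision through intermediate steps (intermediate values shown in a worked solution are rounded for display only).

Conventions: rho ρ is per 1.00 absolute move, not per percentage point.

σ√T = 0.4163·√0.3156 = 0.233870
d₁ = (ln(S/K) + (r−q+σ²/2)T) / (σ√T) = (ln(235.39/280.85) + (0.0656−0.0381+0.4163²/2)·0.3156) / 0.233870 = (-0.176577 + 0.036027) / 0.233870 = -0.600976
d₂ = d₁ − σ√T = -0.600976 − 0.233870 = -0.834846
e^{−rT} = 0.979509
e^{−qT} = 0.988048
N(−d₁) = 0.726072,  N(−d₂) = 0.798098
Put price V = K·e^{−rT}·N(−d₂) − S·e^{−qT}·N(−d₁) = 219.552913 − 168.867308 = 50.685605
ρ = −K·T·e^{−rT}·N(−d₂) = -69.290899

price = 50.685605
ρ = -69.290899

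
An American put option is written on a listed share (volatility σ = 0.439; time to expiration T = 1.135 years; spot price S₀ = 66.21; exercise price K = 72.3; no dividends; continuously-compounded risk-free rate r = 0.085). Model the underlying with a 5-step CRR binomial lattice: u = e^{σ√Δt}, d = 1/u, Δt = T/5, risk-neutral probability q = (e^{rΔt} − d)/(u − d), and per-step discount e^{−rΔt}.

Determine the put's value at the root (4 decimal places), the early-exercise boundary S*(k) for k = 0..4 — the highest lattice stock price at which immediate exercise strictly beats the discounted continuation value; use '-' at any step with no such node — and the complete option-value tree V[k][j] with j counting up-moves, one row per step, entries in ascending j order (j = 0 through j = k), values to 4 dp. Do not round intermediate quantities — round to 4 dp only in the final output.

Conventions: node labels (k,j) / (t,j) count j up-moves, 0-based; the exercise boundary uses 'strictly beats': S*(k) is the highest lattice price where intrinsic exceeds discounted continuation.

Δt=0.22700  u=1.23264  d=0.81127  q=0.49414  discount=0.98089
step 5 (expiry): payoffs max(K−S,0) = 49.0330 36.9481 18.5861 0.0000 0.0000 0.0000
step 4: (k=4,j=0): S=28.6798, K−S=43.6202, hold=42.2385 ⇒ V=43.6202 exercise | (k=4,j=1): S=43.5763, K−S=28.7237, hold=27.3421 ⇒ V=28.7237 exercise | (k=4,j=2): S=66.2100, K−S=6.0900, hold=9.2224 ⇒ V=9.2224 continue | (k=4,j=3): S=100.5998, K−S=0.0000, hold=0.0000 ⇒ V=0.0000 continue | (k=4,j=4): S=152.8519, K−S=0.0000, hold=0.0000 ⇒ V=0.0000 continue  boundary S*=43.5763
step 3: (k=3,j=0): S=35.3519, K−S=36.9481, hold=35.5664 ⇒ V=36.9481 exercise | (k=3,j=1): S=53.7139, K−S=18.5861, hold=18.7227 ⇒ V=18.7227 continue | (k=3,j=2): S=81.6132, K−S=0.0000, hold=4.5761 ⇒ V=4.5761 continue | (k=3,j=3): S=124.0035, K−S=0.0000, hold=0.0000 ⇒ V=0.0000 continue  boundary S*=35.3519
step 2: (k=2,j=0): S=43.5763, K−S=28.7237, hold=27.4083 ⇒ V=28.7237 exercise | (k=2,j=1): S=66.2100, K−S=6.0900, hold=11.5082 ⇒ V=11.5082 continue | (k=2,j=2): S=100.5998, K−S=0.0000, hold=2.2707 ⇒ V=2.2707 continue  boundary S*=43.5763
step 1: (k=1,j=0): S=53.7139, K−S=18.5861, hold=19.8306 ⇒ V=19.8306 continue | (k=1,j=1): S=81.6132, K−S=0.0000, hold=6.8109 ⇒ V=6.8109 continue  boundary S*=-
step 0: (k=0,j=0): S=66.2100, K−S=6.0900, hold=13.1411 ⇒ V=13.1411 continue  boundary S*=-

price = 13.1411
boundary = - - 43.5763 35.3519 43.5763
tree:
13.1411
19.8306 6.8109
28.7237 11.5082 2.2707
36.9481 18.7227 4.5761 0.0000
43.6202 28.7237 9.2224 0.0000 0.0000
49.0330 36.9481 18.5861 0.0000 0.0000 0.0000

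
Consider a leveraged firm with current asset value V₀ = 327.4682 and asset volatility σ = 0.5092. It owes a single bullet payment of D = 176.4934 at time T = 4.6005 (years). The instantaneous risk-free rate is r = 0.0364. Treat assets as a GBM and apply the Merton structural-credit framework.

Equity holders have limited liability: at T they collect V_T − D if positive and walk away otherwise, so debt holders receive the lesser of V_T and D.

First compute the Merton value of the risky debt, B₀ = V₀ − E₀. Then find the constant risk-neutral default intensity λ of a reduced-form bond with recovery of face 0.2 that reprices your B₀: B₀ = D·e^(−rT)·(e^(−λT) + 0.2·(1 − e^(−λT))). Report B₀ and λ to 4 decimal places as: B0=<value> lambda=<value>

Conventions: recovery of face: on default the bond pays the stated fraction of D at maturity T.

B0=118.5899 lambda=0.0646

Work the structural quantities from V₀ = 327.4682 against face 176.4934:
d₁ = [ln(V₀/D) + (r + σ²/2)T] / (σ√T)
   = [ln(327.4682/176.4934) + (0.0364 + 0.5·0.5092²)·4.6005] / (0.5092·√4.6005)
   = [0.618107 + 0.763878] / 1.092172 = 1.265355
d₂ = d₁ − σ√T = 1.265355 − 1.092172 = 0.173184
N(d₁) = 0.897128,  N(d₂) = 0.568746,  e^(−rT) = 0.845812
E₀ = V₀·N(d₁) − D·e^(−rT)·N(d₂)
   = 327.4682·0.897128 − 176.4934·0.845812·0.568746 = 208.878292
B₀ = V₀ − E₀ = 327.4682 − 208.878292 = 118.589908
e^(−λT) = (B₀·e^(rT)/D − 0.2)/(1 − 0.2) = (118.5899·1.182296/176.4934 − 0.2)/0.8 = 0.74301411
λ = −ln(0.74301411)/4.6005 = 0.064567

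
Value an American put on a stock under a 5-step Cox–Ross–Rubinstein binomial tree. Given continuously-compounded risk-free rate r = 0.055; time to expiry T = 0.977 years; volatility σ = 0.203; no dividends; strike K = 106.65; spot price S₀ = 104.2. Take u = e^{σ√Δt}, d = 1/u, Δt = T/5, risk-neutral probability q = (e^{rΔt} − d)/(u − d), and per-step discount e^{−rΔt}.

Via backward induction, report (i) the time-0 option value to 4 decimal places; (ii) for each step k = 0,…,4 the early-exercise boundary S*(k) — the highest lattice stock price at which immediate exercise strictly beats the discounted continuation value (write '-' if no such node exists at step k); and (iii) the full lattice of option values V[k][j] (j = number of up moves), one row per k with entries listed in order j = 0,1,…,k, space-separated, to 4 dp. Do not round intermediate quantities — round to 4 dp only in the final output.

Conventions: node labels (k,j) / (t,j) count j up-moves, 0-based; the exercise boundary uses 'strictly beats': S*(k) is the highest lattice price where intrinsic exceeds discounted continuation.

params: Δt=0.19540 u=1.09388 d=0.91417 q=0.53771 e^(-rΔt)=0.98931
t_5 payoffs: 40.1208 27.0424 11.3931 0.0000 0.0000 0.0000
t_4: node(4,0) S=72.7752 payoff=33.8748 vs cont=32.7348 → 33.8748 [stop]  node(4,1) S=87.0814 payoff=19.5686 vs cont=18.4285 → 19.5686 [stop]  node(4,2) S=104.2000 payoff=2.4500 vs cont=5.2106 → 5.2106 [wait]  node(4,3) S=124.6838 payoff=0.0000 vs cont=0.0000 → 0.0000 [wait]  node(4,4) S=149.1943 payoff=0.0000 vs cont=0.0000 → 0.0000 [wait]  ⇒ S*(4)=87.0814
t_3: node(3,0) S=79.6076 payoff=27.0424 vs cont=25.9024 → 27.0424 [stop]  node(3,1) S=95.2569 payoff=11.3931 vs cont=11.7216 → 11.7216 [wait]  node(3,2) S=113.9827 payoff=0.0000 vs cont=2.3831 → 2.3831 [wait]  node(3,3) S=136.3895 payoff=0.0000 vs cont=0.0000 → 0.0000 [wait]  ⇒ S*(3)=79.6076
t_2: node(2,0) S=87.0814 payoff=19.5686 vs cont=18.6033 → 19.5686 [stop]  node(2,1) S=104.2000 payoff=2.4500 vs cont=6.6286 → 6.6286 [wait]  node(2,2) S=124.6838 payoff=0.0000 vs cont=1.0899 → 1.0899 [wait]  ⇒ S*(2)=87.0814
t_1: node(1,0) S=95.2569 payoff=11.3931 vs cont=12.4759 → 12.4759 [wait]  node(1,1) S=113.9827 payoff=0.0000 vs cont=3.6114 → 3.6114 [wait]  ⇒ S*(1)=-
t_0: node(0,0) S=104.2000 payoff=2.4500 vs cont=7.6270 → 7.6270 [wait]  ⇒ S*(0)=-

price = 7.6270
boundary = - - 87.0814 79.6076 87.0814
tree:
7.6270
12.4759 3.6114
19.5686 6.6286 1.0899
27.0424 11.7216 2.3831 0.0000
33.8748 19.5686 5.2106 0.0000 0.0000
40.1208 27.0424 11.3931 0.0000 0.0000 0.0000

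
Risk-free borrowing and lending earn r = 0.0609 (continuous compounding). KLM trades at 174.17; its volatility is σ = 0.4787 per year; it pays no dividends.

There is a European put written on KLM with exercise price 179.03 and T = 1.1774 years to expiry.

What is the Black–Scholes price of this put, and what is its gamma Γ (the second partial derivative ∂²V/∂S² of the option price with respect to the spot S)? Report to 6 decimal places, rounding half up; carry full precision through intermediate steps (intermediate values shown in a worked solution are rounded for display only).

σ√T = 0.4787·√1.1774 = 0.519428
d₁ = (ln(S/K) + (r+σ²/2)T) / (σ√T) = (ln(174.17/179.03) + (0.0609+0.4787²/2)·1.1774) / 0.519428 = (-0.027522 + 0.206606) / 0.519428 = 0.344773
d₂ = d₁ − σ√T = 0.344773 − 0.519428 = -0.174655
e^{−rT} = 0.930807
N(−d₁) = 0.365132,  N(−d₂) = 0.569325
Put price V = K·e^{−rT}·N(−d₂) − S·N(−d₁) = 94.873574 − 63.595118 = 31.278455
φ(d₁) = (1/√(2π))·e^{−d₁²/2} = 0.375922
Γ = φ(d₁) / (S·σ·√T) = 0.004155

price = 31.278455
Γ = 0.004155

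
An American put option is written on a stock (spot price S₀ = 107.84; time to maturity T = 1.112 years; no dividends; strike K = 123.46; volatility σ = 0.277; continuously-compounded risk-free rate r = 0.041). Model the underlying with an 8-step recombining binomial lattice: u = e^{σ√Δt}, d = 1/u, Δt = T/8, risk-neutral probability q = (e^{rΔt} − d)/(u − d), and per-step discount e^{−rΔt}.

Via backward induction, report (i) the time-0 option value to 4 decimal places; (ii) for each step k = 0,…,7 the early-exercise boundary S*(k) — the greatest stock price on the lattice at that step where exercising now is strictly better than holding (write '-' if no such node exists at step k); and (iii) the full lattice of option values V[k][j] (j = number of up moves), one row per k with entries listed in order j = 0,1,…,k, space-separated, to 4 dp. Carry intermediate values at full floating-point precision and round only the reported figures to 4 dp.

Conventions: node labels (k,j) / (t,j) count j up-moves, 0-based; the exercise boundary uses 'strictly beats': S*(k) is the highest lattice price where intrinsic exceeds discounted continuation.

Δt=0.13900, u=1.10879, d=0.90188, q=0.50183, disc=e^(-rΔt)=0.99432
k=8 terminal: V=max(K-S,0) → 76.2567 65.4271 52.1129 35.7442 15.6200 0.0000 0.0000 0.0000 0.0000
k=7: j=0 S=52.3388 intr=71.1212 cont=70.4197 V=71.1212[EX]; j=1 S=64.3465 intr=59.1135 cont=58.4119 V=59.1135[EX]; j=2 S=79.1092 intr=44.3508 cont=43.6492 V=44.3508[EX]; j=3 S=97.2588 intr=26.2012 cont=25.4996 V=26.2012[EX]; j=4 S=119.5724 intr=3.8876 cont=7.7373 V=7.7373[hold]; j=5 S=147.0052 intr=0.0000 cont=0.0000 V=0.0000[hold]; j=6 S=180.7318 intr=0.0000 cont=0.0000 V=0.0000[hold]; j=7 S=222.1961 intr=0.0000 cont=0.0000 V=0.0000[hold]  S*(7)=97.2588
k=6: j=0 S=58.0329 intr=65.4271 cont=64.7255 V=65.4271[EX]; j=1 S=71.3471 intr=52.1129 cont=51.4113 V=52.1129[EX]; j=2 S=87.7158 intr=35.7442 cont=35.0426 V=35.7442[EX]; j=3 S=107.8400 intr=15.6200 cont=16.8393 V=16.8393[hold]; j=4 S=132.5811 intr=0.0000 cont=3.8326 V=3.8326[hold]; j=5 S=162.9985 intr=0.0000 cont=0.0000 V=0.0000[hold]; j=6 S=200.3944 intr=0.0000 cont=0.0000 V=0.0000[hold]  S*(6)=87.7158
k=5: j=0 S=64.3465 intr=59.1135 cont=58.4119 V=59.1135[EX]; j=1 S=79.1092 intr=44.3508 cont=43.6492 V=44.3508[EX]; j=2 S=97.2588 intr=26.2012 cont=26.1080 V=26.2012[EX]; j=3 S=119.5724 intr=3.8876 cont=10.2536 V=10.2536[hold]; j=4 S=147.0052 intr=0.0000 cont=1.8984 V=1.8984[hold]; j=5 S=180.7318 intr=0.0000 cont=0.0000 V=0.0000[hold]  S*(5)=97.2588
k=4: j=0 S=71.3471 intr=52.1129 cont=51.4113 V=52.1129[EX]; j=1 S=87.7158 intr=35.7442 cont=35.0426 V=35.7442[EX]; j=2 S=107.8400 intr=15.6200 cont=18.0948 V=18.0948[hold]; j=3 S=132.5811 intr=0.0000 cont=6.0263 V=6.0263[hold]; j=4 S=162.9985 intr=0.0000 cont=0.9404 V=0.9404[hold]  S*(4)=87.7158
k=3: j=0 S=79.1092 intr=44.3508 cont=43.6492 V=44.3508[EX]; j=1 S=97.2588 intr=26.2012 cont=26.7345 V=26.7345[hold]; j=2 S=119.5724 intr=3.8876 cont=11.9701 V=11.9701[hold]; j=3 S=147.0052 intr=0.0000 cont=3.4543 V=3.4543[hold]  S*(3)=79.1092
k=2: j=0 S=87.7158 intr=35.7442 cont=35.3087 V=35.7442[EX]; j=1 S=107.8400 intr=15.6200 cont=19.2155 V=19.2155[hold]; j=2 S=132.5811 intr=0.0000 cont=7.6529 V=7.6529[hold]  S*(2)=87.7158
k=1: j=0 S=97.2588 intr=26.2012 cont=27.2937 V=27.2937[hold]; j=1 S=119.5724 intr=3.8876 cont=13.3369 V=13.3369[hold]  S*(1)=-
k=0: j=0 S=107.8400 intr=15.6200 cont=20.1745 V=20.1745[hold]  S*(0)=-

price = 20.1745
boundary = - - 87.7158 79.1092 87.7158 97.2588 87.7158 97.2588
tree:
20.1745
27.2937 13.3369
35.7442 19.2155 7.6529
44.3508 26.7345 11.9701 3.4543
52.1129 35.7442 18.0948 6.0263 0.9404
59.1135 44.3508 26.2012 10.2536 1.8984 0.0000
65.4271 52.1129 35.7442 16.8393 3.8326 0.0000 0.0000
71.1212 59.1135 44.3508 26.2012 7.7373 0.0000 0.0000 0.0000
76.2567 65.4271 52.1129 35.7442 15.6200 0.0000 0.0000 0.0000 0.0000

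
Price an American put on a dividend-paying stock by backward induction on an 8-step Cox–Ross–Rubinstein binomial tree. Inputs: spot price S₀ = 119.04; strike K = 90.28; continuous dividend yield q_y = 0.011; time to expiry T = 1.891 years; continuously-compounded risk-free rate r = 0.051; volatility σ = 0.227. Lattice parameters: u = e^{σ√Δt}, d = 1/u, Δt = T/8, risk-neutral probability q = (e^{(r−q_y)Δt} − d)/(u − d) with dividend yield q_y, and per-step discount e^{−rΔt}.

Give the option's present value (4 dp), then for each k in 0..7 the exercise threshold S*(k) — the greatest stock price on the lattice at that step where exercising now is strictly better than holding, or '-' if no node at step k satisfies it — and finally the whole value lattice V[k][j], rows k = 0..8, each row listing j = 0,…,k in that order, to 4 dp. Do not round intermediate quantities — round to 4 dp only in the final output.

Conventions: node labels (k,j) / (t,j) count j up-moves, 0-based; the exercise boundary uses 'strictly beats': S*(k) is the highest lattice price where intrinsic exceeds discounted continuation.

Δt=0.23638, u=1.11668, d=0.89551, q=0.51539, disc=e^(-rΔt)=0.98802
k=8 terminal: V=max(K-S,0) → 41.0477 28.8882 13.7254 0.0000 0.0000 0.0000 0.0000 0.0000 0.0000
k=7: j=0 S=54.9769 intr=35.3031 cont=34.3641 V=35.3031[EX]; j=1 S=68.5553 intr=21.7247 cont=20.8209 V=21.7247[EX]; j=2 S=85.4873 intr=4.7927 cont=6.5718 V=6.5718[hold]; j=3 S=106.6013 intr=0.0000 cont=0.0000 V=0.0000[hold]; j=4 S=132.9301 intr=0.0000 cont=0.0000 V=0.0000[hold]; j=5 S=165.7617 intr=0.0000 cont=0.0000 V=0.0000[hold]; j=6 S=206.7021 intr=0.0000 cont=0.0000 V=0.0000[hold]; j=7 S=257.7541 intr=0.0000 cont=0.0000 V=0.0000[hold]  S*(7)=68.5553
k=6: j=0 S=61.3918 intr=28.8882 cont=27.9658 V=28.8882[EX]; j=1 S=76.5546 intr=13.7254 cont=13.7483 V=13.7483[hold]; j=2 S=95.4624 intr=0.0000 cont=3.1466 V=3.1466[hold]; j=3 S=119.0400 intr=0.0000 cont=0.0000 V=0.0000[hold]; j=4 S=148.4409 intr=0.0000 cont=0.0000 V=0.0000[hold]; j=5 S=185.1034 intr=0.0000 cont=0.0000 V=0.0000[hold]; j=6 S=230.8210 intr=0.0000 cont=0.0000 V=0.0000[hold]  S*(6)=61.3918
k=5: j=0 S=68.5553 intr=21.7247 cont=20.8326 V=21.7247[EX]; j=1 S=85.4873 intr=4.7927 cont=8.1850 V=8.1850[hold]; j=2 S=106.6013 intr=0.0000 cont=1.5066 V=1.5066[hold]; j=3 S=132.9301 intr=0.0000 cont=0.0000 V=0.0000[hold]; j=4 S=165.7617 intr=0.0000 cont=0.0000 V=0.0000[hold]; j=5 S=206.7021 intr=0.0000 cont=0.0000 V=0.0000[hold]  S*(5)=68.5553
k=4: j=0 S=76.5546 intr=13.7254 cont=14.5698 V=14.5698[hold]; j=1 S=95.4624 intr=0.0000 cont=4.6862 V=4.6862[hold]; j=2 S=119.0400 intr=0.0000 cont=0.7214 V=0.7214[hold]; j=3 S=148.4409 intr=0.0000 cont=0.0000 V=0.0000[hold]; j=4 S=185.1034 intr=0.0000 cont=0.0000 V=0.0000[hold]  S*(4)=-
k=3: j=0 S=85.4873 intr=4.7927 cont=9.3624 V=9.3624[hold]; j=1 S=106.6013 intr=0.0000 cont=2.6111 V=2.6111[hold]; j=2 S=132.9301 intr=0.0000 cont=0.3454 V=0.3454[hold]; j=3 S=165.7617 intr=0.0000 cont=0.0000 V=0.0000[hold]  S*(3)=-
k=2: j=0 S=95.4624 intr=0.0000 cont=5.8124 V=5.8124[hold]; j=1 S=119.0400 intr=0.0000 cont=1.4261 V=1.4261[hold]; j=2 S=148.4409 intr=0.0000 cont=0.1654 V=0.1654[hold]  S*(2)=-
k=1: j=0 S=106.6013 intr=0.0000 cont=3.5092 V=3.5092[hold]; j=1 S=132.9301 intr=0.0000 cont=0.7670 V=0.7670[hold]  S*(1)=-
k=0: j=0 S=119.0400 intr=0.0000 cont=2.0708 V=2.0708[hold]  S*(0)=-

price = 2.0708
boundary = - - - - - 68.5553 61.3918 68.5553
tree:
2.0708
3.5092 0.7670
5.8124 1.4261 0.1654
9.3624 2.6111 0.3454 0.0000
14.5698 4.6862 0.7214 0.0000 0.0000
21.7247 8.1850 1.5066 0.0000 0.0000 0.0000
28.8882 13.7483 3.1466 0.0000 0.0000 0.0000 0.0000
35.3031 21.7247 6.5718 0.0000 0.0000 0.0000 0.0000 0.0000
41.0477 28.8882 13.7254 0.0000 0.0000 0.0000 0.0000 0.0000 0.0000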